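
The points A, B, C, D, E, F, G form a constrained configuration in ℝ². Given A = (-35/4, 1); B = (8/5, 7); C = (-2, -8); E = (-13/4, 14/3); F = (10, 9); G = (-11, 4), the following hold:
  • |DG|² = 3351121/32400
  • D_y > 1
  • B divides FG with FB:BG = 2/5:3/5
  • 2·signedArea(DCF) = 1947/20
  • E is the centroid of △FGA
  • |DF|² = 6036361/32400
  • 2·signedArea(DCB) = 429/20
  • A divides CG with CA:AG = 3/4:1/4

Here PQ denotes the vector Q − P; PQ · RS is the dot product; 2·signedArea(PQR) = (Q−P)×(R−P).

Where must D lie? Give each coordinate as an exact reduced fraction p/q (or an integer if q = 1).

D = (-73/60, 11/9)

1. D_x = -73/60  [2·signedArea(DCF) = 1947/20 ∩ 2·signedArea(DCB) = 429/20]
2. D_y = 11/9  [2·signedArea(DCF) = 1947/20 ∩ 2·signedArea(DCB) = 429/20]
   → D = (-73/60, 11/9)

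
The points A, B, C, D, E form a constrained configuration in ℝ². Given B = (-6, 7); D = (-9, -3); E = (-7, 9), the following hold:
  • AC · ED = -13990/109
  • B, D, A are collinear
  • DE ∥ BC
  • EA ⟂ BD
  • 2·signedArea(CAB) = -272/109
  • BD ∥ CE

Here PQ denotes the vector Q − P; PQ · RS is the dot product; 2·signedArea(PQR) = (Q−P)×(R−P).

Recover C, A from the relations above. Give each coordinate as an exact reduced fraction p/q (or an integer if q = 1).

1. C_x = -4  [BD ∥ CE ∩ DE ∥ BC]
2. C_y = 19  [BD ∥ CE ∩ DE ∥ BC]
   → C = (-4, 19)
3. A_x = -603/109  [B, D, A are collinear ∩ EA ⟂ BD]
4. A_y = 933/109  [B, D, A are collinear ∩ EA ⟂ BD]
   → A = (-603/109, 933/109)

A = (-603/109, 933/109)
C = (-4, 19)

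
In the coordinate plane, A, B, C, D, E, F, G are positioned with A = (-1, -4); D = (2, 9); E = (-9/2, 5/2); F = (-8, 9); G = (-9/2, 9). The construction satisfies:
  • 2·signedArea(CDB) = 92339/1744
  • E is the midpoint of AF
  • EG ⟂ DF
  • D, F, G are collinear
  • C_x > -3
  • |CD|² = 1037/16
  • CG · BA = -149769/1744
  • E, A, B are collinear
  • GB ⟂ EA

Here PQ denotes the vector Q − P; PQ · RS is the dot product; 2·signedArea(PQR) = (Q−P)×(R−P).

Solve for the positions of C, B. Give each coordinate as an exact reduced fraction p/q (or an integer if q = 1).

1. B_x = -3145/436  [E, A, B are collinear ∩ GB ⟂ EA]
2. B_y = 3287/436  [E, A, B are collinear ∩ GB ⟂ EA]
   → B = (-3145/436, 3287/436)
3. C_x = -11/4  [2·signedArea(CDB) = 92339/1744 ∩ CG · BA = -149769/1744]
4. C_y = 5/2  [2·signedArea(CDB) = 92339/1744 ∩ CG · BA = -149769/1744]
   → C = (-11/4, 5/2)

B = (-3145/436, 3287/436)
C = (-11/4, 5/2)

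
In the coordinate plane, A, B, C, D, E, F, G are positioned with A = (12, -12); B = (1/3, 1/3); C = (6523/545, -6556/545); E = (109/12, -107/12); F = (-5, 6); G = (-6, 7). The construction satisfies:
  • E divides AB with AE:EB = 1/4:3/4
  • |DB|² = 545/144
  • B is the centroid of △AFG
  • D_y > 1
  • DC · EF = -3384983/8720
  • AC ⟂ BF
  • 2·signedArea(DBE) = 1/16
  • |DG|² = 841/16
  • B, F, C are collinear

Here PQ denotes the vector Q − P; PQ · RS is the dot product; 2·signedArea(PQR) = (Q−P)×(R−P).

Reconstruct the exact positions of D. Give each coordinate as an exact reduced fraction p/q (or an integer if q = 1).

1. D_x = -1  [DC · EF = -3384983/8720 ∩ 2·signedArea(DBE) = 1/16]
2. D_y = 7/4  [DC · EF = -3384983/8720 ∩ 2·signedArea(DBE) = 1/16]
   → D = (-1, 7/4)

D = (-1, 7/4)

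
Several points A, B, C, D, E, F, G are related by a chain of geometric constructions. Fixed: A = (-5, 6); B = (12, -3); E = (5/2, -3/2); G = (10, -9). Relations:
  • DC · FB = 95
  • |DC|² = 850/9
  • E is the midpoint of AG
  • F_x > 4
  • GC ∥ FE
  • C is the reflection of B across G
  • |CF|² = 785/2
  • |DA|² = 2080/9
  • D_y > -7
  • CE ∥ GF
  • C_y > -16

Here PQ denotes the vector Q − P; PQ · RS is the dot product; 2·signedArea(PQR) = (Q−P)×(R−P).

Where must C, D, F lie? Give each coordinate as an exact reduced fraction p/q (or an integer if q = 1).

1. C_x = 8  [C is the reflection of B across G]
2. C_y = -15  [C is the reflection of B across G]
   → C = (8, -15)
3. F_x = 9/2  [GC ∥ FE ∩ CE ∥ GF]
4. F_y = 9/2  [GC ∥ FE ∩ CE ∥ GF]
   → F = (9/2, 9/2)
5. D_x = 13/3  [line -15/2·x + 15/2·y + 155/2 = 0 ∩ |DC|² = 850/9]
6. D_y = -6  [line -15/2·x + 15/2·y + 155/2 = 0 ∩ |DC|² = 850/9]
   → D = (13/3, -6)

C = (8, -15)
D = (13/3, -6)
F = (9/2, 9/2)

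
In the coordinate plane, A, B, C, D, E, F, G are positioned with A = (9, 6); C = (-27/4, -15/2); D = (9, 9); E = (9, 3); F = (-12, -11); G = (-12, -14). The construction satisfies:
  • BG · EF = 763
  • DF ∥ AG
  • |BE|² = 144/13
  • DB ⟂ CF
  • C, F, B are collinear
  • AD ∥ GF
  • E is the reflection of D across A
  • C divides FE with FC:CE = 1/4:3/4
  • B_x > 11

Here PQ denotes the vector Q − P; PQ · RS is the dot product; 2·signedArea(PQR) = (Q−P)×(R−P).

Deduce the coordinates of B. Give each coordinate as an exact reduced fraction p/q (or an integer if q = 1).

1. B_x = 153/13  [C, F, B are collinear ∩ DB ⟂ CF]
2. B_y = 63/13  [C, F, B are collinear ∩ DB ⟂ CF]
   → B = (153/13, 63/13)

B = (153/13, 63/13)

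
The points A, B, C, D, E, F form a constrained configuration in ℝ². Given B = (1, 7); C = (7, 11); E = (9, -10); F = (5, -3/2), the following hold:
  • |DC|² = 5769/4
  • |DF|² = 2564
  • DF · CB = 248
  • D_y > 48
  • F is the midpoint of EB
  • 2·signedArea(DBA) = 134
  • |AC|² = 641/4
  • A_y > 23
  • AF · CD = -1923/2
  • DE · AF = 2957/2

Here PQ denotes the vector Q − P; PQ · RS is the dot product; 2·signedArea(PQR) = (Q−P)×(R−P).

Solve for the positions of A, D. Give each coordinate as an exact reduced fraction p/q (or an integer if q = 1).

A = (9, 47/2)
D = (13, 97/2)

1. D_x = 13  [line 6·x + 4·y + -272 = 0 ∩ |DC|² = 5769/4]
2. D_y = 97/2  [line 6·x + 4·y + -272 = 0 ∩ |DC|² = 5769/4]
   → D = (13, 97/2)
3. A_x = 9  [AF · CD = -1923/2 ∩ 2·signedArea(DBA) = 134]
4. A_y = 47/2  [AF · CD = -1923/2 ∩ 2·signedArea(DBA) = 134]
   → A = (9, 47/2)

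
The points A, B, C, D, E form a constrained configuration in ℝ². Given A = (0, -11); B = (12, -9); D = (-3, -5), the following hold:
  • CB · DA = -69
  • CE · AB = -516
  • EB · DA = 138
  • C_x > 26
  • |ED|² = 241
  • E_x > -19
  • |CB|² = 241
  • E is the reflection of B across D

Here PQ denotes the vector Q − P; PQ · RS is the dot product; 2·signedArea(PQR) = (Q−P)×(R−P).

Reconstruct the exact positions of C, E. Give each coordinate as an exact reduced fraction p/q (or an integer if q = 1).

1. C_x = 27  [line -3·x + 6·y + 159 = 0 ∩ |CB|² = 241]
2. C_y = -13  [line -3·x + 6·y + 159 = 0 ∩ |CB|² = 241]
   → C = (27, -13)
3. E_x = -18  [E is the reflection of B across D]
4. E_y = -1  [E is the reflection of B across D]
   → E = (-18, -1)

C = (27, -13)
E = (-18, -1)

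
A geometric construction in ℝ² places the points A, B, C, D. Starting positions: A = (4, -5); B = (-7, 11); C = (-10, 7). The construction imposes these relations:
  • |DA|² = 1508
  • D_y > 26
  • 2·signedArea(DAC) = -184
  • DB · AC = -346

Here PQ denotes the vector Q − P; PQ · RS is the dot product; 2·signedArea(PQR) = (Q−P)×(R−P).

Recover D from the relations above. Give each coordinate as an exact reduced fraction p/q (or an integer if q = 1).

D = (-18, 27)

1. D_x = -18  [2·signedArea(DAC) = -184 ∩ DB · AC = -346]
2. D_y = 27  [2·signedArea(DAC) = -184 ∩ DB · AC = -346]
   → D = (-18, 27)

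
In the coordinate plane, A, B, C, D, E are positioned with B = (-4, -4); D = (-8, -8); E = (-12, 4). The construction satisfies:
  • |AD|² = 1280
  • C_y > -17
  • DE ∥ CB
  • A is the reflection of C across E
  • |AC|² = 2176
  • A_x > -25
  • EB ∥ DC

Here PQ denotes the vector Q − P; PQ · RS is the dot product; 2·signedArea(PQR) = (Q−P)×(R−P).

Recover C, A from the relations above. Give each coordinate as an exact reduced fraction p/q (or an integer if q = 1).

A = (-24, 24)
C = (0, -16)

1. C_x = 0  [DE ∥ CB ∩ EB ∥ DC]
2. C_y = -16  [DE ∥ CB ∩ EB ∥ DC]
   → C = (0, -16)
3. A_x = -24  [A is the reflection of C across E]
4. A_y = 24  [A is the reflection of C across E]
   → A = (-24, 24)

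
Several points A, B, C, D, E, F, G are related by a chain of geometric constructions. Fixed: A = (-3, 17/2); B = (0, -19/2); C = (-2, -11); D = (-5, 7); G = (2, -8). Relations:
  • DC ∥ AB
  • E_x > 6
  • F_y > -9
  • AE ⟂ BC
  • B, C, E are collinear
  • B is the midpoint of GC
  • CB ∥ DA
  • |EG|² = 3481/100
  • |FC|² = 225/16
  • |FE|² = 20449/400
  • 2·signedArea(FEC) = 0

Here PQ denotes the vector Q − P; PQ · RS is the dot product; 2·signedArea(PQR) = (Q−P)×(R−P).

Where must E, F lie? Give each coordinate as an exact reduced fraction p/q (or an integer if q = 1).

1. E_x = 168/25  [B, C, E are collinear ∩ AE ⟂ BC]
2. E_y = -223/50  [B, C, E are collinear ∩ AE ⟂ BC]
   → E = (168/25, -223/50)
3. F_x = 1  [line 327/50·x + -218/25·y + -2071/25 = 0 ∩ |FC|² = 225/16]
4. F_y = -35/4  [line 327/50·x + -218/25·y + -2071/25 = 0 ∩ |FC|² = 225/16]
   → F = (1, -35/4)

E = (168/25, -223/50)
F = (1, -35/4)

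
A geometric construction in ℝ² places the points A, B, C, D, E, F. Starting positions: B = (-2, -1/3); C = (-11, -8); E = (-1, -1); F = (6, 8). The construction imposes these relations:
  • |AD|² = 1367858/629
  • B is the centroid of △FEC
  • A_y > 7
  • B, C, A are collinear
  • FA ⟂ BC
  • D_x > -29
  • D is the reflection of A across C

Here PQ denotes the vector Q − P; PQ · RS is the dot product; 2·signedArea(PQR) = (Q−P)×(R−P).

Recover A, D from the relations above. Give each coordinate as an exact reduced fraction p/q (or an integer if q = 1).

1. A_x = 8491/1258  [B, C, A are collinear ∩ FA ⟂ BC]
2. A_y = 8957/1258  [B, C, A are collinear ∩ FA ⟂ BC]
   → A = (8491/1258, 8957/1258)
3. D_x = -36167/1258  [D is the reflection of A across C]
4. D_y = -29085/1258  [D is the reflection of A across C]
   → D = (-36167/1258, -29085/1258)

A = (8491/1258, 8957/1258)
D = (-36167/1258, -29085/1258)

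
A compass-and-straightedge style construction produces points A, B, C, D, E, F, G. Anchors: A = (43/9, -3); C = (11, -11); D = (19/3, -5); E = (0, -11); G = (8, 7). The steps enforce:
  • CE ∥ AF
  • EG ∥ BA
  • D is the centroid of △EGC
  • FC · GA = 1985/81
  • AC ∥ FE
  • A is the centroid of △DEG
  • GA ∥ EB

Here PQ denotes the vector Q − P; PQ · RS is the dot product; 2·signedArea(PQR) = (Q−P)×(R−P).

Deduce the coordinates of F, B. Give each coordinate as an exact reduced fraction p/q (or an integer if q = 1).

1. F_x = -56/9  [AC ∥ FE ∩ CE ∥ AF]
2. F_y = -3  [AC ∥ FE ∩ CE ∥ AF]
   → F = (-56/9, -3)
3. B_x = -29/9  [EG ∥ BA ∩ GA ∥ EB]
4. B_y = -21  [EG ∥ BA ∩ GA ∥ EB]
   → B = (-29/9, -21)

B = (-29/9, -21)
F = (-56/9, -3)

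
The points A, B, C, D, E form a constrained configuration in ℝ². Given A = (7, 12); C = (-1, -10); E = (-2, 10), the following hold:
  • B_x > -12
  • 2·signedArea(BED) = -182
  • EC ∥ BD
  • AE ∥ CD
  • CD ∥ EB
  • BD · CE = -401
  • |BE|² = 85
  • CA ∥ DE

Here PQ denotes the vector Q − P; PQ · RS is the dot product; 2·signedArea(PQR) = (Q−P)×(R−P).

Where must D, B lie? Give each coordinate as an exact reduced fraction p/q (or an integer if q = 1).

1. D_x = -10  [CA ∥ DE ∩ AE ∥ CD]
2. D_y = -12  [CA ∥ DE ∩ AE ∥ CD]
   → D = (-10, -12)
3. B_x = -11  [EC ∥ BD ∩ CD ∥ EB]
4. B_y = 8  [EC ∥ BD ∩ CD ∥ EB]
   → B = (-11, 8)

B = (-11, 8)
D = (-10, -12)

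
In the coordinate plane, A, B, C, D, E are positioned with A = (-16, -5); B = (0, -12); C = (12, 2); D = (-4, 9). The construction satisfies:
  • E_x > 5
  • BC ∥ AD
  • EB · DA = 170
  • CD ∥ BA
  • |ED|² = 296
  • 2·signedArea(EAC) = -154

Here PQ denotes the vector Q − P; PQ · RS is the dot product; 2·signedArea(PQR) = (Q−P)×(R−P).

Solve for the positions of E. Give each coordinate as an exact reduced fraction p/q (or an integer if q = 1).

1. E_x = 6  [2·signedArea(EAC) = -154 ∩ EB · DA = 170]
2. E_y = -5  [2·signedArea(EAC) = -154 ∩ EB · DA = 170]
   → E = (6, -5)

E = (6, -5)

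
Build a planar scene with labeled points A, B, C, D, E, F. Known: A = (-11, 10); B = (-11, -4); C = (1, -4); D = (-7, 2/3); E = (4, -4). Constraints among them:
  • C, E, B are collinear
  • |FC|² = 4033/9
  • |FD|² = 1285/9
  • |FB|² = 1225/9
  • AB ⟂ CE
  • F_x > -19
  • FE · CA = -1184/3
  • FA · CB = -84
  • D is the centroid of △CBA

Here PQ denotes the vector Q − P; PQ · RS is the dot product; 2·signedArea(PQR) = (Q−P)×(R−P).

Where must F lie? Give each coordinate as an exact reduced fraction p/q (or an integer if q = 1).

1. F_x = -18  [FA · CB = -84 ∩ FE · CA = -1184/3]
2. F_y = 16/3  [FA · CB = -84 ∩ FE · CA = -1184/3]
   → F = (-18, 16/3)

F = (-18, 16/3)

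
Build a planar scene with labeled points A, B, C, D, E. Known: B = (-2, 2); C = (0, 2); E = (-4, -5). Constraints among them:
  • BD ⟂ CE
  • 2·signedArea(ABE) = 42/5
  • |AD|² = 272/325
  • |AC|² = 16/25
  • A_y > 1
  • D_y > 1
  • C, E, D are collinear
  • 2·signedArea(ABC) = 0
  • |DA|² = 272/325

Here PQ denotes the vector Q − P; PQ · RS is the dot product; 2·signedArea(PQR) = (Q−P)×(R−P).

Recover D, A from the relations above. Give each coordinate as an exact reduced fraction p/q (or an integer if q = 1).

A = (-4/5, 2)
D = (-32/65, 74/65)

1. D_x = -32/65  [C, E, D are collinear ∩ BD ⟂ CE]
2. D_y = 74/65  [C, E, D are collinear ∩ BD ⟂ CE]
   → D = (-32/65, 74/65)
3. A_x = -4/5  [2·signedArea(ABC) = 0 ∩ 2·signedArea(ABE) = 42/5]
4. A_y = 2  [2·signedArea(ABC) = 0 ∩ 2·signedArea(ABE) = 42/5]
   → A = (-4/5, 2)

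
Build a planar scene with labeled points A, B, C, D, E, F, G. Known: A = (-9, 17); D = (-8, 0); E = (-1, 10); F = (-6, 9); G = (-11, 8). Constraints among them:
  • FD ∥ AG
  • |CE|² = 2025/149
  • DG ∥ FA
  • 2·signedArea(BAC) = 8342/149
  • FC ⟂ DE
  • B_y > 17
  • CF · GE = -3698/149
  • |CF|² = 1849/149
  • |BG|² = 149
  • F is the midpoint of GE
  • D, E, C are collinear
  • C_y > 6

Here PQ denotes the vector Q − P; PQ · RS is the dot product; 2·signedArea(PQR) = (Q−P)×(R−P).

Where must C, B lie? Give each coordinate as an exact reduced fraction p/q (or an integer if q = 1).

1. C_x = -464/149  [D, E, C are collinear ∩ FC ⟂ DE]
2. C_y = 1040/149  [D, E, C are collinear ∩ FC ⟂ DE]
   → C = (-464/149, 1040/149)
3. B_x = -4  [line 1493/149·x + 877/149·y + -9814/149 = 0 ∩ |BG|² = 149]
4. B_y = 18  [line 1493/149·x + 877/149·y + -9814/149 = 0 ∩ |BG|² = 149]
   → B = (-4, 18)

B = (-4, 18)
C = (-464/149, 1040/149)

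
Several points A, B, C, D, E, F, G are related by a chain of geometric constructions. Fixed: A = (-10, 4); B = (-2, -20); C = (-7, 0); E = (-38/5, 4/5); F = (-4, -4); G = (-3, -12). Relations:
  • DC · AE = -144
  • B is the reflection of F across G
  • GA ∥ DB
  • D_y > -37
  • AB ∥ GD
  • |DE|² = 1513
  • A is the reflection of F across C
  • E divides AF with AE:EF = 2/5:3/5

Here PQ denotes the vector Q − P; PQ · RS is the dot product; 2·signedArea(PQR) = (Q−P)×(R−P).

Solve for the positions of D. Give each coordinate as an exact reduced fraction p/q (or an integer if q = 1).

1. D_x = 5  [GA ∥ DB ∩ AB ∥ GD]
2. D_y = -36  [GA ∥ DB ∩ AB ∥ GD]
   → D = (5, -36)

D = (5, -36)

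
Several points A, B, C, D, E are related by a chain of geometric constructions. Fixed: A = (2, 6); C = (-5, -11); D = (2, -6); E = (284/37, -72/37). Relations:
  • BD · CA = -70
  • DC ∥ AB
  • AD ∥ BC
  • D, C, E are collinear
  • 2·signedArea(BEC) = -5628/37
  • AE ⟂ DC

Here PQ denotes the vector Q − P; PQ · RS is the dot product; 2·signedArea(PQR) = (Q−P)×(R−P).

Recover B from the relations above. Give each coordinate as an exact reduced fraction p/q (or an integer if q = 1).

1. B_x = -5  [AD ∥ BC ∩ DC ∥ AB]
2. B_y = 1  [AD ∥ BC ∩ DC ∥ AB]
   → B = (-5, 1)

B = (-5, 1)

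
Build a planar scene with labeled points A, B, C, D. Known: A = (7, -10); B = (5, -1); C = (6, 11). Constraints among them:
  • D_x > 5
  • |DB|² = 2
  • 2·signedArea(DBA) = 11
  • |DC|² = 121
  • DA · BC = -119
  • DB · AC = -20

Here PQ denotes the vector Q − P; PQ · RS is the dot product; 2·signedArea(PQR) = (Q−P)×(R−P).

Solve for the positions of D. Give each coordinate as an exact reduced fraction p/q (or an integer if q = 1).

D = (6, 0)

1. D_x = 6  [DA · BC = -119 ∩ DB · AC = -20]
2. D_y = 0  [DA · BC = -119 ∩ DB · AC = -20]
   → D = (6, 0)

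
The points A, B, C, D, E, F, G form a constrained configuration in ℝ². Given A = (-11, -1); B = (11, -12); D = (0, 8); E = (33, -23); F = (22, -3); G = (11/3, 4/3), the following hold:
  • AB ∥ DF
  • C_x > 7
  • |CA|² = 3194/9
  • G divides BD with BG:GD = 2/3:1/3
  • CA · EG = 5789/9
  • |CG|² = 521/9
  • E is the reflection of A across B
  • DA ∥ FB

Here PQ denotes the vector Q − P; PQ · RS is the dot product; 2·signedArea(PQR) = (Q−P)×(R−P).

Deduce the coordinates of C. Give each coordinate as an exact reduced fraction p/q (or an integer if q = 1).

1. C_x = 22/3  [line 88/3·x + -73/3·y + -3104/9 = 0 ∩ |CA|² = 3194/9]
2. C_y = -16/3  [line 88/3·x + -73/3·y + -3104/9 = 0 ∩ |CA|² = 3194/9]
   → C = (22/3, -16/3)

C = (22/3, -16/3)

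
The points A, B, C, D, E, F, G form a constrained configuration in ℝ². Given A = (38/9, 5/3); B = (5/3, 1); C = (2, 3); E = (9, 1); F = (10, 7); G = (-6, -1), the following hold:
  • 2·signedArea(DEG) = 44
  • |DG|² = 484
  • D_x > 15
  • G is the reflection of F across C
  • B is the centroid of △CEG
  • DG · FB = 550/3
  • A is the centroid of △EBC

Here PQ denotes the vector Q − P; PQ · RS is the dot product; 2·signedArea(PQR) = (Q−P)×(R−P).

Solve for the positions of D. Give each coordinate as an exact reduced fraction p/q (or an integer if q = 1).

D = (16, -1)

1. D_x = 16  [2·signedArea(DEG) = 44 ∩ DG · FB = 550/3]
2. D_y = -1  [2·signedArea(DEG) = 44 ∩ DG · FB = 550/3]
   → D = (16, -1)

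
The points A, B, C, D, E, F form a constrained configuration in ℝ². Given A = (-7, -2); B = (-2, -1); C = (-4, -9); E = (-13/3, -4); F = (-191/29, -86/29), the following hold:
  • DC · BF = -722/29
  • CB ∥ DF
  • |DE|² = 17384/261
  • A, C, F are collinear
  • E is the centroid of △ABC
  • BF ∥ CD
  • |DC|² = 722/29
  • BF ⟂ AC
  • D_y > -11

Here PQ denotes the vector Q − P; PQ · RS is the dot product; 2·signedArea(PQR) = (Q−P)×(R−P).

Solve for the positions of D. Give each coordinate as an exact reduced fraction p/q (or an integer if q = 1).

1. D_x = -249/29  [CB ∥ DF ∩ BF ∥ CD]
2. D_y = -318/29  [CB ∥ DF ∩ BF ∥ CD]
   → D = (-249/29, -318/29)

D = (-249/29, -318/29)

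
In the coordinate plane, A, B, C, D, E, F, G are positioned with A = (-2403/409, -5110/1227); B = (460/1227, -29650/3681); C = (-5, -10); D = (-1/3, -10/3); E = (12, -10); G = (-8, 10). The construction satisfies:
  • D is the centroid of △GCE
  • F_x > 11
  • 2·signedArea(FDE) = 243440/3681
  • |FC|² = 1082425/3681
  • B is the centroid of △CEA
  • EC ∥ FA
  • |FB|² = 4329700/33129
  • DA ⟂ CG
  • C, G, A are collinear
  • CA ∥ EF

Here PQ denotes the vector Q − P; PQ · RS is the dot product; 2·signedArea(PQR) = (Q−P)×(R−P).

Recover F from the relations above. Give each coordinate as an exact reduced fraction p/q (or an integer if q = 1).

F = (4550/409, -5110/1227)

1. F_x = 4550/409  [EC ∥ FA ∩ CA ∥ EF]
2. F_y = -5110/1227  [EC ∥ FA ∩ CA ∥ EF]
   → F = (4550/409, -5110/1227)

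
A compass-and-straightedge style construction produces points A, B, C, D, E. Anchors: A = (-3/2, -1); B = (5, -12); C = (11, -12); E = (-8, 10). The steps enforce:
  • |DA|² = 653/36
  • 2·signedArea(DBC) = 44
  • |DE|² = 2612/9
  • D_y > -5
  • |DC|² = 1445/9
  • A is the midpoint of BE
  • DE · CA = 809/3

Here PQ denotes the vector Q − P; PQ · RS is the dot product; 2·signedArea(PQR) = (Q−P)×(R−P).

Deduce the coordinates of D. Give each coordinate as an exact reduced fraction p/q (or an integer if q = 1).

1. D_x = 2/3  [2·signedArea(DBC) = 44 ∩ DE · CA = 809/3]
2. D_y = -14/3  [2·signedArea(DBC) = 44 ∩ DE · CA = 809/3]
   → D = (2/3, -14/3)

D = (2/3, -14/3)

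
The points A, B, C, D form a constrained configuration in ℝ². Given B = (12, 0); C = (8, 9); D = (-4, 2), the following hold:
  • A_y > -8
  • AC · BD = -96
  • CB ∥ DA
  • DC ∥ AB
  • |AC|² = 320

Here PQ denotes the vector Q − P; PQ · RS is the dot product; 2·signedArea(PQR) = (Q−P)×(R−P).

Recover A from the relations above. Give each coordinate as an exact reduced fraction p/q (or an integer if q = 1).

1. A_x = 0  [DC ∥ AB ∩ CB ∥ DA]
2. A_y = -7  [DC ∥ AB ∩ CB ∥ DA]
   → A = (0, -7)

A = (0, -7)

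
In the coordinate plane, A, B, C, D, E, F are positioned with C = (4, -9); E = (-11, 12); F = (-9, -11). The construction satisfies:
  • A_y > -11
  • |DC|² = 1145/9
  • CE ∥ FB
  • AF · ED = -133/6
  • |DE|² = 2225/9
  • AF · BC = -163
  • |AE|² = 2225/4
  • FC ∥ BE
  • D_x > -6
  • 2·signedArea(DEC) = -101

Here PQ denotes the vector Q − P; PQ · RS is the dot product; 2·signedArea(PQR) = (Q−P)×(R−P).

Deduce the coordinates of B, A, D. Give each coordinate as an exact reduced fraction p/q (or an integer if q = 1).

1. B_x = -24  [FC ∥ BE ∩ CE ∥ FB]
2. B_y = 10  [FC ∥ BE ∩ CE ∥ FB]
   → B = (-24, 10)
3. D_x = -16/3  [line 21·x + 15·y + 152 = 0 ∩ |DE|² = 2225/9]
4. D_y = -8/3  [line 21·x + 15·y + 152 = 0 ∩ |DE|² = 2225/9]
   → D = (-16/3, -8/3)
5. A_x = -5/2  [AF · ED = -133/6 ∩ AF · BC = -163]
6. A_y = -10  [AF · ED = -133/6 ∩ AF · BC = -163]
   → A = (-5/2, -10)

A = (-5/2, -10)
B = (-24, 10)
D = (-16/3, -8/3)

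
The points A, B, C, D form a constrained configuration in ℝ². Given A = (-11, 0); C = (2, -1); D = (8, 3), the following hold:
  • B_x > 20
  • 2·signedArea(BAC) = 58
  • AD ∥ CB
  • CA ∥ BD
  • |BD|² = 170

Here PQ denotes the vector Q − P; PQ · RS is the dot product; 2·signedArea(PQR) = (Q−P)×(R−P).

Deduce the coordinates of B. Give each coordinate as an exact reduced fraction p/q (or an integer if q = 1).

1. B_x = 21  [CA ∥ BD ∩ AD ∥ CB]
2. B_y = 2  [CA ∥ BD ∩ AD ∥ CB]
   → B = (21, 2)

B = (21, 2)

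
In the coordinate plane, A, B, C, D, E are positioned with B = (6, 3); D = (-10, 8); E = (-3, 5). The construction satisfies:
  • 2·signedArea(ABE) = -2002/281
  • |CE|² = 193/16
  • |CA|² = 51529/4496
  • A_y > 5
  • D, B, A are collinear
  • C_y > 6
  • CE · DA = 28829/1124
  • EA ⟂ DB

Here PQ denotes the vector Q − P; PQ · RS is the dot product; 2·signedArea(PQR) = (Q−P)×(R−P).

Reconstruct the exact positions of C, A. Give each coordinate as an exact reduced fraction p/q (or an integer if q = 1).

A = (-778/281, 1613/281)
C = (-6, 27/4)

1. A_x = -778/281  [D, B, A are collinear ∩ EA ⟂ DB]
2. A_y = 1613/281  [D, B, A are collinear ∩ EA ⟂ DB]
   → A = (-778/281, 1613/281)
3. C_x = -6  [line -2032/281·x + 635/281·y + -65913/1124 = 0 ∩ |CA|² = 51529/4496]
4. C_y = 27/4  [line -2032/281·x + 635/281·y + -65913/1124 = 0 ∩ |CA|² = 51529/4496]
   → C = (-6, 27/4)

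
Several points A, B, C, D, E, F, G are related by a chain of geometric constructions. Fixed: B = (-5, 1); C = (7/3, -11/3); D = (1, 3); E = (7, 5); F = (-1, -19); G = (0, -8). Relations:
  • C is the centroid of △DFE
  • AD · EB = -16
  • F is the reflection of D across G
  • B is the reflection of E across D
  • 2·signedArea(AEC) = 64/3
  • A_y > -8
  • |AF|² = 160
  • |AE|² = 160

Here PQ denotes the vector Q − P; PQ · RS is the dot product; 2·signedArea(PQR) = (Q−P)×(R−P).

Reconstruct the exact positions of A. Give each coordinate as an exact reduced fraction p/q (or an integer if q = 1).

1. A_x = 3  [AD · EB = -16 ∩ 2·signedArea(AEC) = 64/3]
2. A_y = -7  [AD · EB = -16 ∩ 2·signedArea(AEC) = 64/3]
   → A = (3, -7)

A = (3, -7)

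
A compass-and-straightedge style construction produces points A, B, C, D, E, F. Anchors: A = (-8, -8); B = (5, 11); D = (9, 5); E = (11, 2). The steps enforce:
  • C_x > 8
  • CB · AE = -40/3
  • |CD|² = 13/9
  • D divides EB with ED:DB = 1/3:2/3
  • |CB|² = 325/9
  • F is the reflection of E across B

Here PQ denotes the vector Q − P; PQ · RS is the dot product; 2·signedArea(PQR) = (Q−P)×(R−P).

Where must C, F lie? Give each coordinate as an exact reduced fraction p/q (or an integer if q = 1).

C = (25/3, 6)
F = (-1, 20)

1. C_x = 25/3  [line -19·x + -10·y + 655/3 = 0 ∩ |CB|² = 325/9]
2. C_y = 6  [line -19·x + -10·y + 655/3 = 0 ∩ |CB|² = 325/9]
   → C = (25/3, 6)
3. F_x = -1  [F is the reflection of E across B]
4. F_y = 20  [F is the reflection of E across B]
   → F = (-1, 20)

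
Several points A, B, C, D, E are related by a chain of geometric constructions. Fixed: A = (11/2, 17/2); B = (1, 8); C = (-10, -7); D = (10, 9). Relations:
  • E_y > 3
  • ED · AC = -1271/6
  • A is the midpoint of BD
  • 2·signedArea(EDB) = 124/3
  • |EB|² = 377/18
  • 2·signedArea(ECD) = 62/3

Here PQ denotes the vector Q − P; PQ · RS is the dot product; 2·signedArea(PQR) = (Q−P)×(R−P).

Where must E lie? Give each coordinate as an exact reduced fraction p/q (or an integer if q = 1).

E = (11/6, 7/2)

1. E_x = 11/6  [ED · AC = -1271/6 ∩ 2·signedArea(EDB) = 124/3]
2. E_y = 7/2  [ED · AC = -1271/6 ∩ 2·signedArea(EDB) = 124/3]
   → E = (11/6, 7/2)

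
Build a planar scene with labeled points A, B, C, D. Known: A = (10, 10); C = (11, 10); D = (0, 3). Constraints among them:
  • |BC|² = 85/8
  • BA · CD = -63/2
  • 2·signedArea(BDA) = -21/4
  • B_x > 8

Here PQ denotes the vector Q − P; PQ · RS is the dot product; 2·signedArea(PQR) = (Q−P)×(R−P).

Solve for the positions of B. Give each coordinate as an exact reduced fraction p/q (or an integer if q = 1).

B = (33/4, 33/4)

1. B_x = 33/4  [BA · CD = -63/2 ∩ 2·signedArea(BDA) = -21/4]
2. B_y = 33/4  [BA · CD = -63/2 ∩ 2·signedArea(BDA) = -21/4]
   → B = (33/4, 33/4)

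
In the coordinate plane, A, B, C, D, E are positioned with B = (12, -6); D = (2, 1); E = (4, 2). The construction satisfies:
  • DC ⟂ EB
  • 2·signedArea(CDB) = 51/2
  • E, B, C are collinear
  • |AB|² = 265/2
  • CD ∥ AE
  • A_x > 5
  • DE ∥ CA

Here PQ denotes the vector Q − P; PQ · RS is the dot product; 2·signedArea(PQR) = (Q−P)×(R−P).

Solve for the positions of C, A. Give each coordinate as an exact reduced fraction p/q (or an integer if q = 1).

A = (11/2, 7/2)
C = (7/2, 5/2)

1. C_x = 7/2  [E, B, C are collinear ∩ DC ⟂ EB]
2. C_y = 5/2  [E, B, C are collinear ∩ DC ⟂ EB]
   → C = (7/2, 5/2)
3. A_x = 11/2  [CD ∥ AE ∩ DE ∥ CA]
4. A_y = 7/2  [CD ∥ AE ∩ DE ∥ CA]
   → A = (11/2, 7/2)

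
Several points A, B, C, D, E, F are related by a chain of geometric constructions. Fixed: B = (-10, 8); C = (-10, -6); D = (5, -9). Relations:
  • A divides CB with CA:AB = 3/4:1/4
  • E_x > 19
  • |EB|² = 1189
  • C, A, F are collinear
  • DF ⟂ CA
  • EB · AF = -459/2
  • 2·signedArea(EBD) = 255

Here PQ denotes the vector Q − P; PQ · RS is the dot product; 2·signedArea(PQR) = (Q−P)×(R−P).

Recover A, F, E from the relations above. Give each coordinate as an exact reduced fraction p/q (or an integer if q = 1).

A = (-10, 9/2)
E = (20, -9)
F = (-10, -9)

1. A_x = -10  [A divides CB with CA:AB = 3/4:1/4]
2. A_y = 9/2  [A divides CB with CA:AB = 3/4:1/4]
   → A = (-10, 9/2)
3. F_x = -10  [C, A, F are collinear ∩ DF ⟂ CA]
4. F_y = -9  [C, A, F are collinear ∩ DF ⟂ CA]
   → F = (-10, -9)
5. E_x = 20  [2·signedArea(EBD) = 255 ∩ EB · AF = -459/2]
6. E_y = -9  [2·signedArea(EBD) = 255 ∩ EB · AF = -459/2]
   → E = (20, -9)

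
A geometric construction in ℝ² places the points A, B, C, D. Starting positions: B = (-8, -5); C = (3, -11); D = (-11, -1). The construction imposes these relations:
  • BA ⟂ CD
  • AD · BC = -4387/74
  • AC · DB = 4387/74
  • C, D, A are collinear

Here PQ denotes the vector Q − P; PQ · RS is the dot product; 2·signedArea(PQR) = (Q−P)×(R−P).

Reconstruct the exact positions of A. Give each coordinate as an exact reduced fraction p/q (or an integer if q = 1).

A = (-527/74, -279/74)

1. A_x = -527/74  [C, D, A are collinear ∩ BA ⟂ CD]
2. A_y = -279/74  [C, D, A are collinear ∩ BA ⟂ CD]
   → A = (-527/74, -279/74)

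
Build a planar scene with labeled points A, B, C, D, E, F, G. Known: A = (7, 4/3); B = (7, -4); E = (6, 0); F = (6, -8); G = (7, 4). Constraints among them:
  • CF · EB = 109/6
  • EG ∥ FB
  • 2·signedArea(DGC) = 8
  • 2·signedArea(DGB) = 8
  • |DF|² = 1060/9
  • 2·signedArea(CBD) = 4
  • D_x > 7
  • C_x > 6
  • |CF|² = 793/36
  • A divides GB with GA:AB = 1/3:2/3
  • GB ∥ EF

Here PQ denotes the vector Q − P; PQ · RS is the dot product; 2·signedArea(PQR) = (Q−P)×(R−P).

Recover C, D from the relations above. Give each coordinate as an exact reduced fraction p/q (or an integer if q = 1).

C = (13/2, -10/3)
D = (8, 8/3)

1. C_x = 13/2  [line -1·x + 4·y + 119/6 = 0 ∩ |CF|² = 793/36]
2. C_y = -10/3  [line -1·x + 4·y + 119/6 = 0 ∩ |CF|² = 793/36]
   → C = (13/2, -10/3)
3. D_x = 8  [2·signedArea(DGC) = 8 ∩ 2·signedArea(DGB) = 8]
4. D_y = 8/3  [2·signedArea(DGC) = 8 ∩ 2·signedArea(DGB) = 8]
   → D = (8, 8/3)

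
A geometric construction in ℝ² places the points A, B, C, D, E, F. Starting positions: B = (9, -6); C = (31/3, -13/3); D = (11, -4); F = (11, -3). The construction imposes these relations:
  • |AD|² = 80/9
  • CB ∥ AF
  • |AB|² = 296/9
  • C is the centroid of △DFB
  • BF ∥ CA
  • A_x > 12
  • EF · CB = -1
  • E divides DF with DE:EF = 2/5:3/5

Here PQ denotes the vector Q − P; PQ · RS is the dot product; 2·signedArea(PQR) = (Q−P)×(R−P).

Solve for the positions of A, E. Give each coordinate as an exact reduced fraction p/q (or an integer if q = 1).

A = (37/3, -4/3)
E = (11, -18/5)

1. A_x = 37/3  [CB ∥ AF ∩ BF ∥ CA]
2. A_y = -4/3  [CB ∥ AF ∩ BF ∥ CA]
   → A = (37/3, -4/3)
3. E_x = 11  [E divides DF with DE:EF = 2/5:3/5]
4. E_y = -18/5  [E divides DF with DE:EF = 2/5:3/5]
   → E = (11, -18/5)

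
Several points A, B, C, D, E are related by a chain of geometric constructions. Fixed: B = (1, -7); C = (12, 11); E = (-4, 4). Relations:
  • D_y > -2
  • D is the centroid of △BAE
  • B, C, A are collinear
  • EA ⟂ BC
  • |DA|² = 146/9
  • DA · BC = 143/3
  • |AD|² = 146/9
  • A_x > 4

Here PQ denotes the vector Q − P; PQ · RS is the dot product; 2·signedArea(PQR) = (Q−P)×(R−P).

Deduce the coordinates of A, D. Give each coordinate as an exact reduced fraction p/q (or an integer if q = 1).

A = (2018/445, -541/445)
D = (683/1335, -1876/1335)

1. A_x = 2018/445  [B, C, A are collinear ∩ EA ⟂ BC]
2. A_y = -541/445  [B, C, A are collinear ∩ EA ⟂ BC]
   → A = (2018/445, -541/445)
3. D_x = 683/1335  [D is the centroid of △BAE]
4. D_y = -1876/1335  [D is the centroid of △BAE]
   → D = (683/1335, -1876/1335)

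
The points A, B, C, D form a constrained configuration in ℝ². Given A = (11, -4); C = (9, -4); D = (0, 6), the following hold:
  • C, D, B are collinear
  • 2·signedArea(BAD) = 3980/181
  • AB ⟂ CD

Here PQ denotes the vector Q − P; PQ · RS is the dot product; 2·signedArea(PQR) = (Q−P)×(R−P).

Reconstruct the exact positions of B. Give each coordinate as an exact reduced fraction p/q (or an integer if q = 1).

B = (1791/181, -904/181)

1. B_x = 1791/181  [C, D, B are collinear ∩ AB ⟂ CD]
2. B_y = -904/181  [C, D, B are collinear ∩ AB ⟂ CD]
   → B = (1791/181, -904/181)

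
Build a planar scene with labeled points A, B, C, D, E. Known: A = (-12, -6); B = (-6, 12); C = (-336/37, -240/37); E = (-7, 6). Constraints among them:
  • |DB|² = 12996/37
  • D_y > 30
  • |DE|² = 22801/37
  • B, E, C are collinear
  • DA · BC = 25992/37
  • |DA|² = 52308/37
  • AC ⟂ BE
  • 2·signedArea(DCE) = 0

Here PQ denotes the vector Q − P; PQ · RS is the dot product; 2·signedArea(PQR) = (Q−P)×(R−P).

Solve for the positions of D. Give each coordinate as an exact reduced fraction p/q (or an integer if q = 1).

1. D_x = -108/37  [2·signedArea(DCE) = 0 ∩ DA · BC = 25992/37]
2. D_y = 1128/37  [2·signedArea(DCE) = 0 ∩ DA · BC = 25992/37]
   → D = (-108/37, 1128/37)

D = (-108/37, 1128/37)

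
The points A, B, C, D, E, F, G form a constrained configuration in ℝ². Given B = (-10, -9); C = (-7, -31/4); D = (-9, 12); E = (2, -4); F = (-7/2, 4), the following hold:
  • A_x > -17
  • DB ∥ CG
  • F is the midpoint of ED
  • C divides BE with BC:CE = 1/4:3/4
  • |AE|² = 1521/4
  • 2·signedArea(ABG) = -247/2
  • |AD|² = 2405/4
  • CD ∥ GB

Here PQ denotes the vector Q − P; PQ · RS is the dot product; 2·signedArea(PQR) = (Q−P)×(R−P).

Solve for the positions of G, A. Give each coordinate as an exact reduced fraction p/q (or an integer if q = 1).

1. G_x = -8  [CD ∥ GB ∩ DB ∥ CG]
2. G_y = -115/4  [CD ∥ GB ∩ DB ∥ CG]
   → G = (-8, -115/4)
3. A_x = -16  [line 79/4·x + 2·y + 339 = 0 ∩ |AE|² = 1521/4]
4. A_y = -23/2  [line 79/4·x + 2·y + 339 = 0 ∩ |AE|² = 1521/4]
   → A = (-16, -23/2)

A = (-16, -23/2)
G = (-8, -115/4)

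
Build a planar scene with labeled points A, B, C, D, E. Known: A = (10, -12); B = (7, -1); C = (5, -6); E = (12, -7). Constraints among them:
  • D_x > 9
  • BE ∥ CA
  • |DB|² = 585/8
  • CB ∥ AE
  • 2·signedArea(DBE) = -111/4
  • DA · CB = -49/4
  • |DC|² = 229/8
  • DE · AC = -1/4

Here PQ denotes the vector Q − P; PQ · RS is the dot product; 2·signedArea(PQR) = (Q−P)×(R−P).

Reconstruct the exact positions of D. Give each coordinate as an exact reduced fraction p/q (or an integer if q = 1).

D = (37/4, -37/4)

1. D_x = 37/4  [DE · AC = -1/4 ∩ DA · CB = -49/4]
2. D_y = -37/4  [DE · AC = -1/4 ∩ DA · CB = -49/4]
   → D = (37/4, -37/4)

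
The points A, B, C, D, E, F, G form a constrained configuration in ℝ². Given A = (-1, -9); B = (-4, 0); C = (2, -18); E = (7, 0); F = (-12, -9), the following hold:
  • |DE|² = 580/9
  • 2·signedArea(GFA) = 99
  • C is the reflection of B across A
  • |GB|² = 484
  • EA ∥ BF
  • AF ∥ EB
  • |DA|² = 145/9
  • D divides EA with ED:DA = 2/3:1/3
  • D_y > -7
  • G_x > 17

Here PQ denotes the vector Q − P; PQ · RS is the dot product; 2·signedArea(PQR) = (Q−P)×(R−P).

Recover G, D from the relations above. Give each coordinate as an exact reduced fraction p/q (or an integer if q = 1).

1. G_y = 0  [2·signedArea(GFA) = 99]
2. G_x = 18  [|GB|² = 484]
   → G = (18, 0)
3. D_x = 5/3  [D divides EA with ED:DA = 2/3:1/3]
4. D_y = -6  [D divides EA with ED:DA = 2/3:1/3]
   → D = (5/3, -6)

D = (5/3, -6)
G = (18, 0)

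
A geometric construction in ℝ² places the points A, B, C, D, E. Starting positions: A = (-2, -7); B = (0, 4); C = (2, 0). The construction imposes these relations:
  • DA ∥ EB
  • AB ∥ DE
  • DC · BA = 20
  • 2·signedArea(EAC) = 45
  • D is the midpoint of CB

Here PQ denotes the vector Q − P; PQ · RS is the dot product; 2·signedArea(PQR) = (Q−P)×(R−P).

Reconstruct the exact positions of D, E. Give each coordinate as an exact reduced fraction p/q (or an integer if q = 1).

1. D_x = 1  [D is the midpoint of CB]
2. D_y = 2  [D is the midpoint of CB]
   → D = (1, 2)
3. E_x = 3  [DA ∥ EB ∩ AB ∥ DE]
4. E_y = 13  [DA ∥ EB ∩ AB ∥ DE]
   → E = (3, 13)

D = (1, 2)
E = (3, 13)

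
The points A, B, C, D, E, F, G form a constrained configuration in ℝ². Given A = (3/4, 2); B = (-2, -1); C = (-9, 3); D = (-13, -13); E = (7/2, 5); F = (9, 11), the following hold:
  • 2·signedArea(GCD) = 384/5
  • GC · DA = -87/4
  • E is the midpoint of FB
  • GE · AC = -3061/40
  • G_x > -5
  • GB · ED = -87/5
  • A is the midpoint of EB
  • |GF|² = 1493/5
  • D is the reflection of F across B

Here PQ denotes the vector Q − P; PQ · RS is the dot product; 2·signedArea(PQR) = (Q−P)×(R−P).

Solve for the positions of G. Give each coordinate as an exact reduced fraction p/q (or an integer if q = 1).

1. G_x = -24/5  [GE · AC = -3061/40 ∩ GC · DA = -87/4]
2. G_y = 3/5  [GE · AC = -3061/40 ∩ GC · DA = -87/4]
   → G = (-24/5, 3/5)

G = (-24/5, 3/5)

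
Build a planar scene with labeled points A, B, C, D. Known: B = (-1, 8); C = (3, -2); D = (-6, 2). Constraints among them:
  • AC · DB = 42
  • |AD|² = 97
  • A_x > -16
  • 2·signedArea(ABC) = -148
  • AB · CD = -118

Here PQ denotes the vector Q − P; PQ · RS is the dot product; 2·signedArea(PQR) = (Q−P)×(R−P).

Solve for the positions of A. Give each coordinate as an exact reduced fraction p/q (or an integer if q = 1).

A = (-15, 6)

1. A_x = -15  [AB · CD = -118 ∩ 2·signedArea(ABC) = -148]
2. A_y = 6  [AB · CD = -118 ∩ 2·signedArea(ABC) = -148]
   → A = (-15, 6)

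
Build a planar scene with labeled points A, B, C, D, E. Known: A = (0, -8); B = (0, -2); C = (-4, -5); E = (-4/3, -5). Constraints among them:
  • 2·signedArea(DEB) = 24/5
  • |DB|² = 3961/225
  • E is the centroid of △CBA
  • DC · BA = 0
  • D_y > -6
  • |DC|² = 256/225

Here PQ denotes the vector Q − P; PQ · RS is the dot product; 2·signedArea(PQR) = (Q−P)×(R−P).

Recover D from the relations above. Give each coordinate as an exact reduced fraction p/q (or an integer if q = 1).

1. D_x = -44/15  [DC · BA = 0 ∩ 2·signedArea(DEB) = 24/5]
2. D_y = -5  [DC · BA = 0 ∩ 2·signedArea(DEB) = 24/5]
   → D = (-44/15, -5)

D = (-44/15, -5)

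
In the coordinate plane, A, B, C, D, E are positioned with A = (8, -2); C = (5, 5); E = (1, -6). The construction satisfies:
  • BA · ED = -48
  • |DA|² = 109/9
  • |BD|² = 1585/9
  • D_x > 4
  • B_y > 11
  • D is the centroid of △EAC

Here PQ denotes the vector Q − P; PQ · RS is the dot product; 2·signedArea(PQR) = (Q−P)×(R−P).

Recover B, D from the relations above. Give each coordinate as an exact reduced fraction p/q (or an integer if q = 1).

1. D_x = 14/3  [D is the centroid of △EAC]
2. D_y = -1  [D is the centroid of △EAC]
   → D = (14/3, -1)
3. B_x = 2  [line -11/3·x + -5·y + 202/3 = 0 ∩ |BD|² = 1585/9]
4. B_y = 12  [line -11/3·x + -5·y + 202/3 = 0 ∩ |BD|² = 1585/9]
   → B = (2, 12)

B = (2, 12)
D = (14/3, -1)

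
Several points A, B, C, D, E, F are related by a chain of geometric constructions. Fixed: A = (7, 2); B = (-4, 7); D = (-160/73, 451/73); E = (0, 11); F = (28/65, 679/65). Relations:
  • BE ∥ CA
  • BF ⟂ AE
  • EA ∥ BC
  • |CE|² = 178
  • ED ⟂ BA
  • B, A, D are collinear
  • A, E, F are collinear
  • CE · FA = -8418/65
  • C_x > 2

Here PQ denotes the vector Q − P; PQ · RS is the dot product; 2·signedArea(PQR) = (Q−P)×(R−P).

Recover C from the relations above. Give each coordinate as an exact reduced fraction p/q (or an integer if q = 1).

C = (3, -2)

1. C_x = 3  [BE ∥ CA ∩ EA ∥ BC]
2. C_y = -2  [BE ∥ CA ∩ EA ∥ BC]
   → C = (3, -2)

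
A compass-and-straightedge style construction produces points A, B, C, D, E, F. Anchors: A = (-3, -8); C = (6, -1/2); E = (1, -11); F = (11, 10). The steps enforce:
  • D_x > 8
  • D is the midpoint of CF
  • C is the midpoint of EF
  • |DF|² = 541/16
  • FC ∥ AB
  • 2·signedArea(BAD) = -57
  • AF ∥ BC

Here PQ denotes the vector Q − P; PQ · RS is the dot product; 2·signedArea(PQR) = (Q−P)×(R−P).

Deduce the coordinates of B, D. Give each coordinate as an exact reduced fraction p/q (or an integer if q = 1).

B = (-8, -37/2)
D = (17/2, 19/4)

1. B_x = -8  [AF ∥ BC ∩ FC ∥ AB]
2. B_y = -37/2  [AF ∥ BC ∩ FC ∥ AB]
   → B = (-8, -37/2)
3. D_x = 17/2  [D is the midpoint of CF]
4. D_y = 19/4  [D is the midpoint of CF]
   → D = (17/2, 19/4)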